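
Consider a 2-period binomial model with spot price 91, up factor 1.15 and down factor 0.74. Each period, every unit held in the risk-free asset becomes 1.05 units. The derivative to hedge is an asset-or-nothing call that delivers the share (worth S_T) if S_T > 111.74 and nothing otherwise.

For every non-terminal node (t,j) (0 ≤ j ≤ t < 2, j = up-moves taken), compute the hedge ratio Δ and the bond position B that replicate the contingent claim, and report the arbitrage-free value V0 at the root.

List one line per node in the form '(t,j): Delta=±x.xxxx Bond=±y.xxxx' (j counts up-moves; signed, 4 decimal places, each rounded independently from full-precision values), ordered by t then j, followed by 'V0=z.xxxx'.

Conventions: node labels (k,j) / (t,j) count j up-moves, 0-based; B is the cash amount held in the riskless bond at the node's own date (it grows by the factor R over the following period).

Under the risk-neutral measure, an up-move has probability p* = (R−d)/(u−d) = 0.7561 and values discount at R = 1.05.
At maturity the claim pays: V(2,0)=0.0000, V(2,1)=0.0000, V(2,2)=120.3475
  t=1,j=0: stock 67.3400 → up 77.4410 (V=0.0000), down 49.8316 (V=0.0000). Price 0.0000; hedge Δ=0.0000, bond B=0.0000.
  t=1,j=1: stock 104.6500 → up 120.3475 (V=120.3475), down 77.4410 (V=0.0000). Price 86.6614; hedge Δ=2.8049, bond B=-206.8691.
  t=0,j=0: stock 91.0000 → up 104.6500 (V=86.6614), down 67.3400 (V=0.0000). Price 62.4042; hedge Δ=2.3227, bond B=-148.9650.
Sanity check at the root: Δ(0,0)·S0 + B(0,0) reproduces V0 = 62.4042.

(0,0): Delta=2.3227 Bond=-148.9650
(1,0): Delta=0.0000 Bond=0.0000
(1,1): Delta=2.8049 Bond=-206.8691
V0=62.4042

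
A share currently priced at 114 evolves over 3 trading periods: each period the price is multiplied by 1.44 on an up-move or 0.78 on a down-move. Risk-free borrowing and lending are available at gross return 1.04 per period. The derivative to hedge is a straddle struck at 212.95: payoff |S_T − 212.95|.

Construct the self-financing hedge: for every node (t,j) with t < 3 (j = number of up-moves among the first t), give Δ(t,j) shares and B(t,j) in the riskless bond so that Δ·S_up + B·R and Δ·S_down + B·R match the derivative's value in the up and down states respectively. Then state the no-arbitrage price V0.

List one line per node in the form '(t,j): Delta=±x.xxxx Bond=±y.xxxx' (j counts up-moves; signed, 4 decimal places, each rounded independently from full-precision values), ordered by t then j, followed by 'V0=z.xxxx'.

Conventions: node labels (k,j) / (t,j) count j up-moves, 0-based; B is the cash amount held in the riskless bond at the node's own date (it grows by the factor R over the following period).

Since d<R<u, set p* = (R−d)/(u−d) = 0.3939; price each node as the discounted p*-expectation of its children.
Payoffs at expiry: V(3,0)=158.8511, V(3,1)=113.0751, V(3,2)=28.5655, V(3,3)=127.4522
(2,0): S=69.3576. Δ = (V_up−V_dn)/(S_up−S_dn) = (113.0751−158.8511)/(99.8749−54.0989) = -1.0000. V = [p*·113.0751 + (1−p*)·158.8511]/1.04 = 135.4020. B = V − Δ·S = 204.7596.
(2,1): S=128.0448. Δ = (V_up−V_dn)/(S_up−S_dn) = (28.5655−113.0751)/(184.3845−99.8749) = -1.0000. V = [p*·28.5655 + (1−p*)·113.0751]/1.04 = 76.7148. B = V − Δ·S = 204.7596.
(2,2): S=236.3904. Δ = (V_up−V_dn)/(S_up−S_dn) = (127.4522−28.5655)/(340.4022−184.3845) = 0.6338. V = [p*·127.4522 + (1−p*)·28.5655]/1.04 = 64.9239. B = V − Δ·S = -84.9044.
(1,0): S=88.9200. Δ = (V_up−V_dn)/(S_up−S_dn) = (76.7148−135.4020)/(128.0448−69.3576) = -1.0000. V = [p*·76.7148 + (1−p*)·135.4020]/1.04 = 107.9642. B = V − Δ·S = 196.8842.
(1,1): S=164.1600. Δ = (V_up−V_dn)/(S_up−S_dn) = (64.9239−76.7148)/(236.3904−128.0448) = -0.1088. V = [p*·64.9239 + (1−p*)·76.7148]/1.04 = 69.2980. B = V − Δ·S = 87.1630.
(0,0): S=114.0000. Δ = (V_up−V_dn)/(S_up−S_dn) = (69.2980−107.9642)/(164.1600−88.9200) = -0.5139. V = [p*·69.2980 + (1−p*)·107.9642]/1.04 = 89.1655. B = V − Δ·S = 147.7507.
Check: Δ(0,0)·S0 + B(0,0) = 89.1655 = V0.

(0,0): Delta=-0.5139 Bond=147.7507
(1,0): Delta=-1.0000 Bond=196.8842
(1,1): Delta=-0.1088 Bond=87.1630
(2,0): Delta=-1.0000 Bond=204.7596
(2,1): Delta=-1.0000 Bond=204.7596
(2,2): Delta=0.6338 Bond=-84.9044
V0=89.1655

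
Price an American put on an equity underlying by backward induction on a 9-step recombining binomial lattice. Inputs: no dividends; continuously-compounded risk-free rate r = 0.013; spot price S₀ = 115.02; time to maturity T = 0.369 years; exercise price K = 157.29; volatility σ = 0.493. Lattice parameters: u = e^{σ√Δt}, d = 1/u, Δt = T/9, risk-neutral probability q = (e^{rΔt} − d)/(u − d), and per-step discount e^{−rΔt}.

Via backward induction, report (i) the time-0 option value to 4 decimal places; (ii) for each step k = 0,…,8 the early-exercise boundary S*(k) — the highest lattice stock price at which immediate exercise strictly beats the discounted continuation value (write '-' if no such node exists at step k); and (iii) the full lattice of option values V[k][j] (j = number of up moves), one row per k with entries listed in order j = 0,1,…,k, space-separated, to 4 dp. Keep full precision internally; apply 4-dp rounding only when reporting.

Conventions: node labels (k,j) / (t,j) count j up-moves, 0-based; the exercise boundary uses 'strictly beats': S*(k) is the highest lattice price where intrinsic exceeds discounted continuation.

price = 44.6901
boundary = - - - 85.2537 94.2034 104.0926 115.0200 127.0945 140.4366
tree:
44.6901
53.8418 34.7351
63.1092 43.7704 24.8962
72.0363 53.4202 33.2698 15.7696
80.1358 63.0866 42.9122 22.7656 8.1390
87.4657 72.0363 53.1974 31.7160 13.0062 2.8271
94.0993 80.1358 63.0866 42.2700 20.2135 5.1414 0.3002
100.1027 87.4657 72.0363 53.1974 30.1955 9.3234 0.5751 0.0000
105.5357 94.0993 80.1358 63.0866 42.2700 16.8534 1.1018 0.0000 0.0000
110.4526 100.1027 87.4657 72.0363 53.1974 30.1955 2.1108 0.0000 0.0000 0.0000

params: Δt=0.04100 u=1.10498 d=0.90500 q=0.47773 e^(-rΔt)=0.99947
t_9 payoffs: 110.4526 100.1027 87.4657 72.0363 53.1974 30.1955 2.1108 0.0000 0.0000 0.0000
t_8: node(8,0) S=51.7543 payoff=105.5357 vs cont=105.4519 → 105.5357 [stop]  node(8,1) S=63.1907 payoff=94.0993 vs cont=94.0155 → 94.0993 [stop]  node(8,2) S=77.1542 payoff=80.1358 vs cont=80.0520 → 80.1358 [stop]  node(8,3) S=94.2034 payoff=63.0866 vs cont=63.0028 → 63.0866 [stop]  node(8,4) S=115.0200 payoff=42.2700 vs cont=42.1862 → 42.2700 [stop]  node(8,5) S=140.4366 payoff=16.8534 vs cont=16.7696 → 16.8534 [stop]  node(8,6) S=171.4695 payoff=0.0000 vs cont=1.1018 → 1.1018 [wait]  node(8,7) S=209.3600 payoff=0.0000 vs cont=0.0000 → 0.0000 [wait]  node(8,8) S=255.6234 payoff=0.0000 vs cont=0.0000 → 0.0000 [wait]  ⇒ S*(8)=140.4366
t_7: node(7,0) S=57.1873 payoff=100.1027 vs cont=100.0189 → 100.1027 [stop]  node(7,1) S=69.8243 payoff=87.4657 vs cont=87.3819 → 87.4657 [stop]  node(7,2) S=85.2537 payoff=72.0363 vs cont=71.9525 → 72.0363 [stop]  node(7,3) S=104.0926 payoff=53.1974 vs cont=53.1136 → 53.1974 [stop]  node(7,4) S=127.0945 payoff=30.1955 vs cont=30.1117 → 30.1955 [stop]  node(7,5) S=155.1792 payoff=2.1108 vs cont=9.3234 → 9.3234 [wait]  node(7,6) S=189.4700 payoff=0.0000 vs cont=0.5751 → 0.5751 [wait]  node(7,7) S=231.3381 payoff=0.0000 vs cont=0.0000 → 0.0000 [wait]  ⇒ S*(7)=127.0945
t_6: node(6,0) S=63.1907 payoff=94.0993 vs cont=94.0155 → 94.0993 [stop]  node(6,1) S=77.1542 payoff=80.1358 vs cont=80.0520 → 80.1358 [stop]  node(6,2) S=94.2034 payoff=63.0866 vs cont=63.0028 → 63.0866 [stop]  node(6,3) S=115.0200 payoff=42.2700 vs cont=42.1862 → 42.2700 [stop]  node(6,4) S=140.4366 payoff=16.8534 vs cont=20.2135 → 20.2135 [wait]  node(6,5) S=171.4695 payoff=0.0000 vs cont=5.1414 → 5.1414 [wait]  node(6,6) S=209.3600 payoff=0.0000 vs cont=0.3002 → 0.3002 [wait]  ⇒ S*(6)=115.0200
t_5: node(5,0) S=69.8243 payoff=87.4657 vs cont=87.3819 → 87.4657 [stop]  node(5,1) S=85.2537 payoff=72.0363 vs cont=71.9525 → 72.0363 [stop]  node(5,2) S=104.0926 payoff=53.1974 vs cont=53.1136 → 53.1974 [stop]  node(5,3) S=127.0945 payoff=30.1955 vs cont=31.7160 → 31.7160 [wait]  node(5,4) S=155.1792 payoff=2.1108 vs cont=13.0062 → 13.0062 [wait]  node(5,5) S=189.4700 payoff=0.0000 vs cont=2.8271 → 2.8271 [wait]  ⇒ S*(5)=104.0926
t_4: node(4,0) S=77.1542 payoff=80.1358 vs cont=80.0520 → 80.1358 [stop]  node(4,1) S=94.2034 payoff=63.0866 vs cont=63.0028 → 63.0866 [stop]  node(4,2) S=115.0200 payoff=42.2700 vs cont=42.9122 → 42.9122 [wait]  node(4,3) S=140.4366 payoff=16.8534 vs cont=22.7656 → 22.7656 [wait]  node(4,4) S=171.4695 payoff=0.0000 vs cont=8.1390 → 8.1390 [wait]  ⇒ S*(4)=94.2034
t_3: node(3,0) S=85.2537 payoff=72.0363 vs cont=71.9525 → 72.0363 [stop]  node(3,1) S=104.0926 payoff=53.1974 vs cont=53.4202 → 53.4202 [wait]  node(3,2) S=127.0945 payoff=30.1955 vs cont=33.2698 → 33.2698 [wait]  node(3,3) S=155.1792 payoff=2.1108 vs cont=15.7696 → 15.7696 [wait]  ⇒ S*(3)=85.2537
t_2: node(2,0) S=94.2034 payoff=63.0866 vs cont=63.1092 → 63.1092 [wait]  node(2,1) S=115.0200 payoff=42.2700 vs cont=43.7704 → 43.7704 [wait]  node(2,2) S=140.4366 payoff=16.8534 vs cont=24.8962 → 24.8962 [wait]  ⇒ S*(2)=-
t_1: node(1,0) S=104.0926 payoff=53.1974 vs cont=53.8418 → 53.8418 [wait]  node(1,1) S=127.0945 payoff=30.1955 vs cont=34.7351 → 34.7351 [wait]  ⇒ S*(1)=-
t_0: node(0,0) S=115.0200 payoff=42.2700 vs cont=44.6901 → 44.6901 [wait]  ⇒ S*(0)=-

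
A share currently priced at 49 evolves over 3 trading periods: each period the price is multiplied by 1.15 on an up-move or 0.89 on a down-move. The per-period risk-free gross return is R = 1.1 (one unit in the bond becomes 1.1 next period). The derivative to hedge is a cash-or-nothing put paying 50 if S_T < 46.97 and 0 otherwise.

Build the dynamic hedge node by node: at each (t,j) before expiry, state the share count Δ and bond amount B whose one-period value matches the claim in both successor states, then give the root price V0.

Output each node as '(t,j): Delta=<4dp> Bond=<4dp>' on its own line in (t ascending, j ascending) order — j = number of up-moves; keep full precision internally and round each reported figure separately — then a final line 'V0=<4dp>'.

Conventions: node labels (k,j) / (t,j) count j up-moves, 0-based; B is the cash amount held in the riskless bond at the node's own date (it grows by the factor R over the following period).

The replicating-portfolio and risk-neutral prices coincide; use p* = (1.1−0.89)/(1.15−0.89) = 0.8077 for the latter.
Terminal payoffs: V(3,0)=50.0000, V(3,1)=50.0000, V(3,2)=0.0000, V(3,3)=0.0000
(2,0): S=38.8129. Δ = (V_up−V_dn)/(S_up−S_dn) = (50.0000−50.0000)/(44.6348−34.5435) = 0.0000. V = [p*·50.0000 + (1−p*)·50.0000]/1.1 = 45.4545. B = V − Δ·S = 45.4545.
(2,1): S=50.1515. Δ = (V_up−V_dn)/(S_up−S_dn) = (0.0000−50.0000)/(57.6742−44.6348) = -3.8345. V = [p*·0.0000 + (1−p*)·50.0000]/1.1 = 8.7413. B = V − Δ·S = 201.0490.
(2,2): S=64.8025. Δ = (V_up−V_dn)/(S_up−S_dn) = (0.0000−0.0000)/(74.5229−57.6742) = 0.0000. V = [p*·0.0000 + (1−p*)·0.0000]/1.1 = 0.0000. B = V − Δ·S = 0.0000.
(1,0): S=43.6100. Δ = (V_up−V_dn)/(S_up−S_dn) = (8.7413−45.4545)/(50.1515−38.8129) = -3.2379. V = [p*·8.7413 + (1−p*)·45.4545]/1.1 = 14.3650. B = V − Δ·S = 155.5700.
(1,1): S=56.3500. Δ = (V_up−V_dn)/(S_up−S_dn) = (0.0000−8.7413)/(64.8025−50.1515) = -0.5966. V = [p*·0.0000 + (1−p*)·8.7413]/1.1 = 1.5282. B = V − Δ·S = 35.1484.
(0,0): S=49.0000. Δ = (V_up−V_dn)/(S_up−S_dn) = (1.5282−14.3650)/(56.3500−43.6100) = -1.0076. V = [p*·1.5282 + (1−p*)·14.3650]/1.1 = 3.6335. B = V − Δ·S = 53.0058.
Sanity check at the root: Δ(0,0)·S0 + B(0,0) reproduces V0 = 3.6335.

(0,0): Delta=-1.0076 Bond=53.0058
(1,0): Delta=-3.2379 Bond=155.5700
(1,1): Delta=-0.5966 Bond=35.1484
(2,0): Delta=0.0000 Bond=45.4545
(2,1): Delta=-3.8345 Bond=201.0490
(2,2): Delta=0.0000 Bond=0.0000
V0=3.6335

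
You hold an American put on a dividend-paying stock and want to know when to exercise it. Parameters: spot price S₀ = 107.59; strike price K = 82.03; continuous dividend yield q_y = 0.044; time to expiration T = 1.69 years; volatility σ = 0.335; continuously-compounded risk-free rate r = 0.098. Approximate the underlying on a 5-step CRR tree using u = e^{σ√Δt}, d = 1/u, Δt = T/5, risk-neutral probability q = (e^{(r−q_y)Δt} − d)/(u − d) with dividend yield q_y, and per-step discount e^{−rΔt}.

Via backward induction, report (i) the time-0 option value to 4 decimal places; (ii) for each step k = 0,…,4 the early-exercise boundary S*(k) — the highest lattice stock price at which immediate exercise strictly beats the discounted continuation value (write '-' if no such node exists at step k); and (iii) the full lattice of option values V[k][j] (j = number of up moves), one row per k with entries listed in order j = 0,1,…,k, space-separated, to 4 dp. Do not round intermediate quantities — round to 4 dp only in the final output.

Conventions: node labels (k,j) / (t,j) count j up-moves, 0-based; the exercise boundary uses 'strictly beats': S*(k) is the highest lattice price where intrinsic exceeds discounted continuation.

price = 4.2864
boundary = - - - 59.9819 49.3670
tree:
4.2864
7.6196 1.2220
13.2009 2.5185 0.0000
22.0481 5.1907 0.0000 0.0000
32.6630 10.6979 0.0000 0.0000 0.0000
41.3995 22.0481 0.0000 0.0000 0.0000 0.0000

Δt=0.33800  u=1.21502  d=0.82303  q=0.49845  discount=0.96742
step 5 (expiry): payoffs max(K−S,0) = 41.3995 22.0481 0.0000 0.0000 0.0000 0.0000
step 4: (k=4,j=0): S=49.3670, K−S=32.6630, hold=30.7191 ⇒ V=32.6630 exercise | (k=4,j=1): S=72.8793, K−S=9.1507, hold=10.6979 ⇒ V=10.6979 continue | (k=4,j=2): S=107.5900, K−S=0.0000, hold=0.0000 ⇒ V=0.0000 continue | (k=4,j=3): S=158.8326, K−S=0.0000, hold=0.0000 ⇒ V=0.0000 continue | (k=4,j=4): S=234.4808, K−S=0.0000, hold=0.0000 ⇒ V=0.0000 continue  boundary S*=49.3670
step 3: (k=3,j=0): S=59.9819, K−S=22.0481, hold=21.0069 ⇒ V=22.0481 exercise | (k=3,j=1): S=88.5499, K−S=0.0000, hold=5.1907 ⇒ V=5.1907 continue | (k=3,j=2): S=130.7241, K−S=0.0000, hold=0.0000 ⇒ V=0.0000 continue | (k=3,j=3): S=192.9850, K−S=0.0000, hold=0.0000 ⇒ V=0.0000 continue  boundary S*=59.9819
step 2: (k=2,j=0): S=72.8793, K−S=9.1507, hold=13.2009 ⇒ V=13.2009 continue | (k=2,j=1): S=107.5900, K−S=0.0000, hold=2.5185 ⇒ V=2.5185 continue | (k=2,j=2): S=158.8326, K−S=0.0000, hold=0.0000 ⇒ V=0.0000 continue  boundary S*=-
step 1: (k=1,j=0): S=88.5499, K−S=0.0000, hold=7.6196 ⇒ V=7.6196 continue | (k=1,j=1): S=130.7241, K−S=0.0000, hold=1.2220 ⇒ V=1.2220 continue  boundary S*=-
step 0: (k=0,j=0): S=107.5900, K−S=0.0000, hold=4.2864 ⇒ V=4.2864 continue  boundary S*=-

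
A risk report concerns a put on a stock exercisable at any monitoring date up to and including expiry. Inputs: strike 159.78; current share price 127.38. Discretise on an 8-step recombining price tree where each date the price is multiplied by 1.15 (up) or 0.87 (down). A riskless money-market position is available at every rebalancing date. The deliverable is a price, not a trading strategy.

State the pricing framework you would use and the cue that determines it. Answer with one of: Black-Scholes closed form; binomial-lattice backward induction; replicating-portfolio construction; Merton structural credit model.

Key observation: the exercise right at every one of the 8 steps is what matters: each node needs max(159.78 − S, continuation), which only the stepwise tree valuation starting from spot 127.38 delivers.

framework: binomial-lattice backward induction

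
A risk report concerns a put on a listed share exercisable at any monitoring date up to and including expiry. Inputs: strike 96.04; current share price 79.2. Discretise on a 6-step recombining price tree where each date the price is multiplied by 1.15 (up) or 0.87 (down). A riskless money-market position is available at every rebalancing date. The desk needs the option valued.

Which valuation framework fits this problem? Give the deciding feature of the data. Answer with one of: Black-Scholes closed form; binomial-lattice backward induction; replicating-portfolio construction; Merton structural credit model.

framework: binomial-lattice backward induction

Key observation: the defining feature is the embedded early-exercise option across 6 discrete dates on the spot-79.2 tree; pricing the strike-96.04 put means working backward with an exercise test at every node.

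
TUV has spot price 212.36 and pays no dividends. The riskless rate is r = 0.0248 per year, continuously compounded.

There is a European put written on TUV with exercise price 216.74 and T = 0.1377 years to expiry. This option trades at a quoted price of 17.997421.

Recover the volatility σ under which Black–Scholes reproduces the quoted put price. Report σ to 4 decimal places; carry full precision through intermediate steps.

sigma = 0.5089

At σ = 0.5089 the Black–Scholes value reproduces the quote:
σ√T = 0.5089·√0.1377 = 0.188842
d₁ = (ln(S/K) + (r+σ²/2)T) / (σ√T) = (ln(212.36/216.74) + (0.0248+0.5089²/2)·0.1377) / 0.188842 = (-0.020416 + 0.021246) / 0.188842 = 0.004396
d₂ = d₁ − σ√T = 0.004396 − 0.188842 = -0.184446
e^{−rT} = 0.996591
N(−d₁) = 0.498246,  N(−d₂) = 0.573168
V = K·e^{−rT}·N(−d₂) − S·N(−d₁) = 123.804997 − 105.807576 = 17.997421 (equal to the quote); since ∂V/∂σ > 0 for all σ, the implied volatility is unique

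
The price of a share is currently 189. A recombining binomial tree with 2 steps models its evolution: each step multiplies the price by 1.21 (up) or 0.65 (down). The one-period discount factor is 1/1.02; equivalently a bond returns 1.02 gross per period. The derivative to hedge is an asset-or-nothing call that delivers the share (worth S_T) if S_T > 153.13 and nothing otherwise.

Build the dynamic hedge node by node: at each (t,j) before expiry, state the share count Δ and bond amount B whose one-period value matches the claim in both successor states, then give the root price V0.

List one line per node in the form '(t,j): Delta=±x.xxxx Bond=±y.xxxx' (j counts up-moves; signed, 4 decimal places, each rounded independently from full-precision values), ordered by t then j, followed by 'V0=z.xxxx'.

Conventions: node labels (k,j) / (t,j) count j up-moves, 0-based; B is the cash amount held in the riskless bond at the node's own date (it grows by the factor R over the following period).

No-arbitrage ⇒ martingale measure with p* = (R−d)/(u−d) = 0.6607.
At maturity the claim pays: V(2,0)=0.0000, V(2,1)=0.0000, V(2,2)=276.7149
  t=1,j=0: stock 122.8500 → up 148.6485 (V=0.0000), down 79.8525 (V=0.0000). Price 0.0000; hedge Δ=0.0000, bond B=0.0000.
  t=1,j=1: stock 228.6900 → up 276.7149 (V=276.7149), down 148.6485 (V=0.0000). Price 179.2446; hedge Δ=2.1607, bond B=-314.8892.
  t=0,j=0: stock 189.0000 → up 228.6900 (V=179.2446), down 122.8500 (V=0.0000). Price 116.1073; hedge Δ=1.6935, bond B=-203.9723.
Sanity check at the root: Δ(0,0)·S0 + B(0,0) reproduces V0 = 116.1073.

(0,0): Delta=1.6935 Bond=-203.9723
(1,0): Delta=0.0000 Bond=0.0000
(1,1): Delta=2.1607 Bond=-314.8892
V0=116.1073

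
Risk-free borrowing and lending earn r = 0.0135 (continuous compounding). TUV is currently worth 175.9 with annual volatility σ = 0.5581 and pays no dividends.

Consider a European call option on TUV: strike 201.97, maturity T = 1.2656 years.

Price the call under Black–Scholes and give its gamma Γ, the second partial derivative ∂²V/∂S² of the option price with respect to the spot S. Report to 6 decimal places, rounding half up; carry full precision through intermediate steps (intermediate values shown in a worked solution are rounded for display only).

σ√T = 0.5581·√1.2656 = 0.627856
d₁ = (ln(S/K) + (r+σ²/2)T) / (σ√T) = (ln(175.9/201.97) + (0.0135+0.5581²/2)·1.2656) / 0.627856 = (-0.138204 + 0.214187) / 0.627856 = 0.121021
d₂ = d₁ − σ√T = 0.121021 − 0.627856 = -0.506835
e^{−rT} = 0.983060
N(d₁) = 0.548163,  N(d₂) = 0.306135
Call price V = S·N(d₁) − K·e^{−rT}·N(d₂) = 96.421842 − 60.782699 = 35.639143
φ(d₁) = (1/√(2π))·e^{−d₁²/2} = 0.396031
Γ = φ(d₁) / (S·σ·√T) = 0.003586

price = 35.639143
Γ = 0.003586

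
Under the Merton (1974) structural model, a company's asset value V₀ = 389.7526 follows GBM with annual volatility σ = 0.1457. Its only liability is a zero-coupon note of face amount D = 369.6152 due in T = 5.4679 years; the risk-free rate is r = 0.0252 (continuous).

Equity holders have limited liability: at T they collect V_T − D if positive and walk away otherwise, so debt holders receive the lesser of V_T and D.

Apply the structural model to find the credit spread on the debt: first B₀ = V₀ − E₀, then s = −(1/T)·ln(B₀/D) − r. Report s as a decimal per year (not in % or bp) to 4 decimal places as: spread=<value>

With assets at 389.7526 and a single debt payment of 369.6152 at 5.4679 years:
d₁ = [ln(V₀/D) + (r + σ²/2)T] / (σ√T)
   = [ln(389.7526/369.6152) + (0.0252 + 0.5·0.1457²)·5.4679] / (0.1457·√5.4679)
   = [0.053050 + 0.195829] / 0.340698 = 0.730495
d₂ = d₁ − σ√T = 0.730495 − 0.340698 = 0.389797
N(d₁) = 0.767456,  N(d₂) = 0.651657,  e^(−rT) = 0.871281
E₀ = V₀·N(d₁) − D·e^(−rT)·N(d₂)
   = 389.7526·0.767456 − 369.6152·0.871281·0.651657 = 89.259464
B₀ = V₀ − E₀ = 389.7526 − 89.259464 = 300.493136
spread = −(1/T)·ln(B₀/D) − r = −(1/5.4679)·ln(300.493136/369.6152) − 0.0252 = 0.01266418

spread=0.0127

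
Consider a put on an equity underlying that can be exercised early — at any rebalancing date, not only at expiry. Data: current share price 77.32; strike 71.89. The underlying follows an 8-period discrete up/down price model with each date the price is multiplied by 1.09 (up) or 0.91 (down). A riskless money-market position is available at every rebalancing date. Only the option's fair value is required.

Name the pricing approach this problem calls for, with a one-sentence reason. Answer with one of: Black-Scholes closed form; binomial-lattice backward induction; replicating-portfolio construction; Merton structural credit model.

Key observation: the exercise right at every one of the 8 steps is what matters: each node needs max(71.89 − S, continuation), which only the stepwise tree valuation starting from spot 77.32 delivers.

framework: binomial-lattice backward induction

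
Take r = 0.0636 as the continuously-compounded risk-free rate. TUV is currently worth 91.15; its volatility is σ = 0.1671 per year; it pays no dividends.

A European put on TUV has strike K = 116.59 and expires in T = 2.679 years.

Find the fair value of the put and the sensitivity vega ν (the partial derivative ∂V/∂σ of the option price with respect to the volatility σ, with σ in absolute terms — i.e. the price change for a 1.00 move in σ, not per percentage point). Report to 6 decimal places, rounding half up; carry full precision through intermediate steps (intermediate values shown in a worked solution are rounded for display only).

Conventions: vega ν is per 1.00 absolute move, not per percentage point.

σ√T = 0.1671·√2.679 = 0.273503
d₁ = (ln(S/K) + (r+σ²/2)T) / (σ√T) = (ln(91.15/116.59) + (0.0636+0.1671²/2)·2.679) / 0.273503 = (-0.246157 + 0.207786) / 0.273503 = -0.140293
d₂ = d₁ − σ√T = -0.140293 − 0.273503 = -0.413796
e^{−rT} = 0.843341
N(−d₁) = 0.555786,  N(−d₂) = 0.660488
Put price V = K·e^{−rT}·N(−d₂) − S·N(−d₁) = 64.942563 − 50.659861 = 14.282703
φ(d₁) = (1/√(2π))·e^{−d₁²/2} = 0.395036
ν = S·φ(d₁)·√T = 58.935802

price = 14.282703
ν = 58.935802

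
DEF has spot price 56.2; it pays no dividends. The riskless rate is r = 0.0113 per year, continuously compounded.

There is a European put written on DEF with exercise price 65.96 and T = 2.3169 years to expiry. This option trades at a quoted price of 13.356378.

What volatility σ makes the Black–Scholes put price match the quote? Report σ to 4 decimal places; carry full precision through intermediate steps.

At σ = 0.2408 the Black–Scholes value reproduces the quote:
σ√T = 0.2408·√2.3169 = 0.366531
d₁ = (ln(S/K) + (r+σ²/2)T) / (σ√T) = (ln(56.2/65.96) + (0.0113+0.2408²/2)·2.3169) / 0.366531 = (-0.160132 + 0.093353) / 0.366531 = -0.182191
d₂ = d₁ − σ√T = -0.182191 − 0.366531 = -0.548721
e^{−rT} = 0.974159
N(−d₁) = 0.572283,  N(−d₂) = 0.708402
V = K·e^{−rT}·N(−d₂) − S·N(−d₁) = 45.518710 − 32.162332 = 13.356378 (matching the quote); vega is positive throughout, so no other σ reproduces this price

sigma = 0.2408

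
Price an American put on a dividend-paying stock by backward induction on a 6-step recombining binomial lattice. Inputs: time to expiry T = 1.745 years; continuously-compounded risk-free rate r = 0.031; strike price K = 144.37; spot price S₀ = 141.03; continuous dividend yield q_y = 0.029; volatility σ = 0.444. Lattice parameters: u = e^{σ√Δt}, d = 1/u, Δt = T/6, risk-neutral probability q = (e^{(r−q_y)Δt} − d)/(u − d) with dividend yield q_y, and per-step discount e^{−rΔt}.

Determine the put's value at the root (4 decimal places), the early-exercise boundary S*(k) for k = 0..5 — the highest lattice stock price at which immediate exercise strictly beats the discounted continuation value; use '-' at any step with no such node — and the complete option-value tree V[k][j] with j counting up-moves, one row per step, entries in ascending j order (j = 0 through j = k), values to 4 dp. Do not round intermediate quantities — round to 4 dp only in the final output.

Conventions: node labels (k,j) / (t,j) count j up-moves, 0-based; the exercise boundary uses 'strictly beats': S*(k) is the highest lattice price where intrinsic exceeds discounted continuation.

Δt=0.29083, u=1.27054, d=0.78706, q=0.44163, disc=e^(-rΔt)=0.99102
k=6 terminal: V=max(K-S,0) → 110.8445 90.2505 57.0060 3.3400 0.0000 0.0000 0.0000
k=5: j=0 S=42.5955 intr=101.7745 cont=100.8364 V=101.7745[EX]; j=1 S=68.7611 intr=75.6089 cont=74.8906 V=75.6089[EX]; j=2 S=110.9998 intr=33.3702 cont=33.0067 V=33.3702[EX]; j=3 S=179.1847 intr=0.0000 cont=1.8482 V=1.8482[hold]; j=4 S=289.2544 intr=0.0000 cont=0.0000 V=0.0000[hold]; j=5 S=466.9376 intr=0.0000 cont=0.0000 V=0.0000[hold]  S*(5)=110.9998
k=4: j=0 S=54.1195 intr=90.2505 cont=89.4093 V=90.2505[EX]; j=1 S=87.3640 intr=57.0060 cont=56.4440 V=57.0060[EX]; j=2 S=141.0300 intr=3.3400 cont=19.2747 V=19.2747[hold]; j=3 S=227.6619 intr=0.0000 cont=1.0227 V=1.0227[hold]; j=4 S=367.5102 intr=0.0000 cont=0.0000 V=0.0000[hold]  S*(4)=87.3640
k=3: j=0 S=68.7611 intr=75.6089 cont=74.8906 V=75.6089[EX]; j=1 S=110.9998 intr=33.3702 cont=39.9808 V=39.9808[hold]; j=2 S=179.1847 intr=0.0000 cont=11.1135 V=11.1135[hold]; j=3 S=289.2544 intr=0.0000 cont=0.5659 V=0.5659[hold]  S*(3)=68.7611
k=2: j=0 S=87.3640 intr=57.0060 cont=59.3371 V=59.3371[hold]; j=1 S=141.0300 intr=3.3400 cont=26.9878 V=26.9878[hold]; j=2 S=227.6619 intr=0.0000 cont=6.3975 V=6.3975[hold]  S*(2)=-
k=1: j=0 S=110.9998 intr=33.3702 cont=44.6465 V=44.6465[hold]; j=1 S=179.1847 intr=0.0000 cont=17.7340 V=17.7340[hold]  S*(1)=-
k=0: j=0 S=141.0300 intr=3.3400 cont=32.4671 V=32.4671[hold]  S*(0)=-

price = 32.4671
boundary = - - - 68.7611 87.3640 110.9998
tree:
32.4671
44.6465 17.7340
59.3371 26.9878 6.3975
75.6089 39.9808 11.1135 0.5659
90.2505 57.0060 19.2747 1.0227 0.0000
101.7745 75.6089 33.3702 1.8482 0.0000 0.0000
110.8445 90.2505 57.0060 3.3400 0.0000 0.0000 0.0000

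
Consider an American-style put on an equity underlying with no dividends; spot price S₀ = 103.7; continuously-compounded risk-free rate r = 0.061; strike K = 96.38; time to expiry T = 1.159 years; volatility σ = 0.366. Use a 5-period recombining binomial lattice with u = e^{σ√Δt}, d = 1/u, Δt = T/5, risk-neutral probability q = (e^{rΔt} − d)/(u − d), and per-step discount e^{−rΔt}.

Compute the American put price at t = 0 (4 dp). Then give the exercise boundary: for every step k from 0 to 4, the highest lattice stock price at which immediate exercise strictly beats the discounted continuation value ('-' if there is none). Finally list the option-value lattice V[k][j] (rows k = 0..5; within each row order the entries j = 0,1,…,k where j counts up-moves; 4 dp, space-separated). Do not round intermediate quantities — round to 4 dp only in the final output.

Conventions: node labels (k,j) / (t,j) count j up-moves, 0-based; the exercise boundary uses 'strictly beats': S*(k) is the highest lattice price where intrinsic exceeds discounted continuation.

price = 10.2029
boundary = - - - 61.1215 72.8991
tree:
10.2029
16.0372 4.5734
24.3398 8.0696 1.1558
35.2585 13.9548 2.3271 0.0000
45.1333 23.4809 4.6855 0.0000 0.0000
53.4128 35.2585 9.4338 0.0000 0.0000 0.0000

Δt=0.23180  u=1.19269  d=0.83844  q=0.49626  discount=0.98596
step 5 (expiry): payoffs max(K−S,0) = 53.4128 35.2585 9.4338 0.0000 0.0000 0.0000
step 4: (k=4,j=0): S=51.2467, K−S=45.1333, hold=43.7801 ⇒ V=45.1333 exercise | (k=4,j=1): S=72.8991, K−S=23.4809, hold=22.1277 ⇒ V=23.4809 exercise | (k=4,j=2): S=103.7000, K−S=0.0000, hold=4.6855 ⇒ V=4.6855 continue | (k=4,j=3): S=147.5147, K−S=0.0000, hold=0.0000 ⇒ V=0.0000 continue | (k=4,j=4): S=209.8418, K−S=0.0000, hold=0.0000 ⇒ V=0.0000 continue  boundary S*=72.8991
step 3: (k=3,j=0): S=61.1215, K−S=35.2585, hold=33.9053 ⇒ V=35.2585 exercise | (k=3,j=1): S=86.9462, K−S=9.4338, hold=13.9548 ⇒ V=13.9548 continue | (k=3,j=2): S=123.6822, K−S=0.0000, hold=2.3271 ⇒ V=2.3271 continue | (k=3,j=3): S=175.9396, K−S=0.0000, hold=0.0000 ⇒ V=0.0000 continue  boundary S*=61.1215
step 2: (k=2,j=0): S=72.8991, K−S=23.4809, hold=24.3398 ⇒ V=24.3398 continue | (k=2,j=1): S=103.7000, K−S=0.0000, hold=8.0696 ⇒ V=8.0696 continue | (k=2,j=2): S=147.5147, K−S=0.0000, hold=1.1558 ⇒ V=1.1558 continue  boundary S*=-
step 1: (k=1,j=0): S=86.9462, K−S=9.4338, hold=16.0372 ⇒ V=16.0372 continue | (k=1,j=1): S=123.6822, K−S=0.0000, hold=4.5734 ⇒ V=4.5734 continue  boundary S*=-
step 0: (k=0,j=0): S=103.7000, K−S=0.0000, hold=10.2029 ⇒ V=10.2029 continue  boundary S*=-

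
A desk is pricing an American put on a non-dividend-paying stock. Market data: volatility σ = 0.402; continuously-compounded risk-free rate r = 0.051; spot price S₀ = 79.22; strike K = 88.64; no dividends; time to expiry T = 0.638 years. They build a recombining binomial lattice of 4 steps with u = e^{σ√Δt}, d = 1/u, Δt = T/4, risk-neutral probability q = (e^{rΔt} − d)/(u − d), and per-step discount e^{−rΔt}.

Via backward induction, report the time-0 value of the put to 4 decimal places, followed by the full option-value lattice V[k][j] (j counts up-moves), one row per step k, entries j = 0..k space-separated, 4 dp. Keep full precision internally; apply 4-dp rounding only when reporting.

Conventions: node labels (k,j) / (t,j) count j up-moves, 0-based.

price = 15.1461
tree:
15.1461
22.2347 7.8822
31.1776 13.1235 2.4555
39.7006 21.1702 4.8094 0.0000
46.9595 31.1776 9.4200 0.0000 0.0000

Δt=0.15950, u=1.17415, d=0.85168, q=0.48528, disc=e^(-rΔt)=0.99190
k=4 terminal: V=max(K-S,0) → 46.9595 31.1776 9.4200 0.0000 0.0000
k=3: j=0 S=48.9394 intr=39.7006 cont=38.9825 V=39.7006[EX]; j=1 S=67.4698 intr=21.1702 cont=20.4521 V=21.1702[EX]; j=2 S=93.0165 intr=0.0000 cont=4.8094 V=4.8094[hold]; j=3 S=128.2363 intr=0.0000 cont=0.0000 V=0.0000[hold]
k=2: j=0 S=57.4624 intr=31.1776 cont=30.4594 V=31.1776[EX]; j=1 S=79.2200 intr=9.4200 cont=13.1235 V=13.1235[hold]; j=2 S=109.2158 intr=0.0000 cont=2.4555 V=2.4555[hold]
k=1: j=0 S=67.4698 intr=21.1702 cont=22.2347 V=22.2347[hold]; j=1 S=93.0165 intr=0.0000 cont=7.8822 V=7.8822[hold]
k=0: j=0 S=79.2200 intr=9.4200 cont=15.1461 V=15.1461[hold]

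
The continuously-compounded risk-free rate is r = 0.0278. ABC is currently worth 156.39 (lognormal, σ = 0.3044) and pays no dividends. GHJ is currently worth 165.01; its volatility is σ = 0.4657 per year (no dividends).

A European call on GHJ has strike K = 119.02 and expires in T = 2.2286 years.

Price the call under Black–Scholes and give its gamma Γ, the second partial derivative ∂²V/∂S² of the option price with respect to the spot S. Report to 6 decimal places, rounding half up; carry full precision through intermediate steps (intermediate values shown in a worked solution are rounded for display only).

price = 69.628196
Γ = 0.002306

σ√T = 0.4657·√2.2286 = 0.695220
d₁ = (ln(S/K) + (r+σ²/2)T) / (σ√T) = (ln(165.01/119.02) + (0.0278+0.4657²/2)·2.2286) / 0.695220 = (0.326715 + 0.303621) / 0.695220 = 0.906670
d₂ = d₁ − σ√T = 0.906670 − 0.695220 = 0.211450
e^{−rT} = 0.939925
N(d₁) = 0.817709,  N(d₂) = 0.583732
Call price V = S·N(d₁) − K·e^{−rT}·N(d₂) = 134.930211 − 65.302015 = 69.628196
φ(d₁) = (1/√(2π))·e^{−d₁²/2} = 0.264487
Γ = φ(d₁) / (S·σ·√T) = 0.002306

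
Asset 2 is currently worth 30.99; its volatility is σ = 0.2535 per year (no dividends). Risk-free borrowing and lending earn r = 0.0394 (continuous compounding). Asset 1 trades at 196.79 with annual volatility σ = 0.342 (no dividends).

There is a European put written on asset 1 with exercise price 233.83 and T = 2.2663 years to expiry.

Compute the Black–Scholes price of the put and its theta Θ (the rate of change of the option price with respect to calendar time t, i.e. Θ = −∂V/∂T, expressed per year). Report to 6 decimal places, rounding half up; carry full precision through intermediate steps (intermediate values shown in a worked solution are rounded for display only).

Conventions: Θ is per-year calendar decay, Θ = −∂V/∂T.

price = 50.775232
Θ = -3.295609

σ√T = 0.342·√2.2663 = 0.514855
d₁ = (ln(S/K) + (r+σ²/2)T) / (σ√T) = (ln(196.79/233.83) + (0.0394+0.342²/2)·2.2663) / 0.514855 = (-0.172457 + 0.221830) / 0.514855 = 0.095897
d₂ = d₁ − σ√T = 0.095897 − 0.514855 = -0.418958
e^{−rT} = 0.914578
N(−d₁) = 0.461801,  N(−d₂) = 0.662377
Put price V = K·e^{−rT}·N(−d₂) − S·N(−d₁) = 141.653125 − 90.877893 = 50.775232
φ(d₁) = (1/√(2π))·e^{−d₁²/2} = 0.397112
Θ = −S·φ(d₁)·σ/(2√T) + r·K·e^{−rT}·N(−d₂) = −8.876742 + 5.581133 = -3.295609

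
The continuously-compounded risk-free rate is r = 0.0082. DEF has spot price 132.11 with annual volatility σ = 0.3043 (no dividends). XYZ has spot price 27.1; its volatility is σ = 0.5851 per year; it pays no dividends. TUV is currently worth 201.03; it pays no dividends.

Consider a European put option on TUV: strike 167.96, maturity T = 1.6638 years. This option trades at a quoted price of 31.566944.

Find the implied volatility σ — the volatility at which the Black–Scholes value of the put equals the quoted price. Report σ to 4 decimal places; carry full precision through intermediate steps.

At σ = 0.5103 the Black–Scholes value reproduces the quote:
σ√T = 0.5103·√1.6638 = 0.658228
d₁ = (ln(S/K) + (r+σ²/2)T) / (σ√T) = (ln(201.03/167.96) + (0.0082+0.5103²/2)·1.6638) / 0.658228 = (0.179728 + 0.230275) / 0.658228 = 0.622890
d₂ = d₁ − σ√T = 0.622890 − 0.658228 = -0.035338
e^{−rT} = 0.986449
N(−d₁) = 0.266678,  N(−d₂) = 0.514095
V = K·e^{−rT}·N(−d₂) − S·N(−d₁) = 85.177318 − 53.610374 = 31.566944 (matching the quote); vega is positive throughout, so no other σ reproduces this price

sigma = 0.5103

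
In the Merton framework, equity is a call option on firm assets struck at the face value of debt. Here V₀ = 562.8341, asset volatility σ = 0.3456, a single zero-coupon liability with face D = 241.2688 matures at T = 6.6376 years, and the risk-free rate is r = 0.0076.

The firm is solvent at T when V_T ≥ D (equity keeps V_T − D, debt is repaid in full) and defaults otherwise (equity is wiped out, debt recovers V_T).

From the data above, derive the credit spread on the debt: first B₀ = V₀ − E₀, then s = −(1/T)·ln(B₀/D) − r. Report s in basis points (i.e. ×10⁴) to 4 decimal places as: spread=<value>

Equity is a call on the firm's assets struck at D = 241.2688:
d₁ = [ln(V₀/D) + (r + σ²/2)T] / (σ√T)
   = [ln(562.8341/241.2688) + (0.0076 + 0.5·0.3456²)·6.6376] / (0.3456·√6.6376)
   = [0.847073 + 0.446841] / 0.890388 = 1.453203
d₂ = d₁ − σ√T = 1.453203 − 0.890388 = 0.562815
N(d₁) = 0.926916,  N(d₂) = 0.713220,  e^(−rT) = 0.950805
E₀ = V₀·N(d₁) − D·e^(−rT)·N(d₂)
   = 562.8341·0.926916 − 241.2688·0.950805·0.713220 = 358.087741
B₀ = V₀ − E₀ = 562.8341 − 358.087741 = 204.746359
spread = −(1/T)·ln(B₀/D) − r = −(1/6.6376)·ln(204.746359/241.2688) − 0.0076 = 0.01712878
in basis points: 0.01712878 × 10⁴ = 171.2878 bp

spread=171.2878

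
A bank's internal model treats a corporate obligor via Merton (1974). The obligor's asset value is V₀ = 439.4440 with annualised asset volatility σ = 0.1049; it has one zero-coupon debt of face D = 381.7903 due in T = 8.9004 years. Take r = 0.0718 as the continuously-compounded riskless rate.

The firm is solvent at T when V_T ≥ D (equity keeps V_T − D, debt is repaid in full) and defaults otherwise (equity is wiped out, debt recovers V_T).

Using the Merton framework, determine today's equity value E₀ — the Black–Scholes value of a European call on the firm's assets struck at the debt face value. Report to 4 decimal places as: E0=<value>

E0=238.1270

Apply the equity-as-call identities (strike 381.7903, horizon 8.9004 years):
d₁ = [ln(V₀/D) + (r + σ²/2)T] / (σ√T)
   = [ln(439.4440/381.7903) + (0.0718 + 0.5·0.1049²)·8.9004] / (0.1049·√8.9004)
   = [0.140639 + 0.688019] / 0.312954 = 2.647859
d₂ = d₁ − σ√T = 2.647859 − 0.312954 = 2.334905
N(d₁) = 0.995950,  N(d₂) = 0.990226,  e^(−rT) = 0.527794
E₀ = V₀·N(d₁) − D·e^(−rT)·N(d₂)
   = 439.4440·0.995950 − 381.7903·0.527794·0.990226 = 238.127013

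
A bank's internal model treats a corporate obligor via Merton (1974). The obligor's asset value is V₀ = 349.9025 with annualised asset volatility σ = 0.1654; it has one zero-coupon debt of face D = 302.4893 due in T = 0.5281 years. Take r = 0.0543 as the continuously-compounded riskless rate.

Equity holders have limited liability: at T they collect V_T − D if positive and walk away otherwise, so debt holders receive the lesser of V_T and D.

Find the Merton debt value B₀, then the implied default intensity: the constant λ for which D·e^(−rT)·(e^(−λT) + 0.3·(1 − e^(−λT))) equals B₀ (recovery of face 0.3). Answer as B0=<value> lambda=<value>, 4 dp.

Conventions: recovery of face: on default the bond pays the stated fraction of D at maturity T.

Equity is a call on the firm's assets struck at D = 302.4893:
d₁ = [ln(V₀/D) + (r + σ²/2)T] / (σ√T)
   = [ln(349.9025/302.4893) + (0.0543 + 0.5·0.1654²)·0.5281] / (0.1654·√0.5281)
   = [0.145609 + 0.035899] / 0.120197 = 1.510089
d₂ = d₁ − σ√T = 1.510089 − 0.120197 = 1.389892
N(d₁) = 0.934490,  N(d₂) = 0.917719,  e^(−rT) = 0.971731
E₀ = V₀·N(d₁) − D·e^(−rT)·N(d₂)
   = 349.9025·0.934490 − 302.4893·0.971731·0.917719 = 57.227399
B₀ = V₀ − E₀ = 349.9025 − 57.227399 = 292.675101
e^(−λT) = (B₀·e^(rT)/D − 0.3)/(1 − 0.3) = (292.6751·1.029091/302.4893 − 0.3)/0.7 = 0.99386044
λ = −ln(0.99386044)/0.5281 = 0.011662

B0=292.6751 lambda=0.0117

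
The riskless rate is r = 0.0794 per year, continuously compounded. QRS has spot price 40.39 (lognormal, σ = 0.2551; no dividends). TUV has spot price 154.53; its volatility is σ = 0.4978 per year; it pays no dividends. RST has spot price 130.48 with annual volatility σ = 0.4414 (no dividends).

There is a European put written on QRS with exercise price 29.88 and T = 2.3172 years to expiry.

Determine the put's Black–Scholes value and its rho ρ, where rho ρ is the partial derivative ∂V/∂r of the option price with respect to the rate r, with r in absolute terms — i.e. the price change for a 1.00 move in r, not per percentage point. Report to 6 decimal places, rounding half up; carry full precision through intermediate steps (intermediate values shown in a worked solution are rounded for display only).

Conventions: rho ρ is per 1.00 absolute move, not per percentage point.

price = 0.614577
ρ = -8.383166

σ√T = 0.2551·√2.3172 = 0.388322
d₁ = (ln(S/K) + (r+σ²/2)T) / (σ√T) = (ln(40.39/29.88) + (0.0794+0.2551²/2)·2.3172) / 0.388322 = (0.301393 + 0.259383) / 0.388322 = 1.444099
d₂ = d₁ − σ√T = 1.444099 − 0.388322 = 1.055777
e^{−rT} = 0.831948
N(−d₁) = 0.074356,  N(−d₂) = 0.145535
Put price V = K·e^{−rT}·N(−d₂) − S·N(−d₁) = 3.617800 − 3.003223 = 0.614577
ρ = −K·T·e^{−rT}·N(−d₂) = -8.383166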